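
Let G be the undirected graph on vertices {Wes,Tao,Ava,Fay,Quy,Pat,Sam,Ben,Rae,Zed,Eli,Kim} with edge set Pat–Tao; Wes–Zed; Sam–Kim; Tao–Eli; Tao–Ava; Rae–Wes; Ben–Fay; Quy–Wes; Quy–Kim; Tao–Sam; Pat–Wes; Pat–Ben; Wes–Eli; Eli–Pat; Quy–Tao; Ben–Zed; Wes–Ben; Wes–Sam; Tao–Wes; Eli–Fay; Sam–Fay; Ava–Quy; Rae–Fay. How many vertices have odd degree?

Degrees: Wes:8, Tao:6, Ava:2, Fay:4, Quy:4, Pat:4, Sam:4, Ben:4, Rae:2, Zed:2, Eli:4, Kim:2
Odd-degree vertices: none.

0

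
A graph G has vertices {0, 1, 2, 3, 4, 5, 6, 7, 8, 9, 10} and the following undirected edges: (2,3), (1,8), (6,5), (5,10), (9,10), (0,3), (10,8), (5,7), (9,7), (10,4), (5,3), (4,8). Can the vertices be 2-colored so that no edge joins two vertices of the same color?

4-8-10-4 is an odd cycle (length 3), and a bipartite graph can contain only even cycles.

No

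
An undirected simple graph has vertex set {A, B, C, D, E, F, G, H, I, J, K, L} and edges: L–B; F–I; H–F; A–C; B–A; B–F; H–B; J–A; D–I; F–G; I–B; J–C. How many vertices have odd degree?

6

Degrees: A:3, B:5, C:2, D:1, E:0, F:4, G:1, H:2, I:3, J:2, K:0, L:1
Odd-degree vertices: A, B, D, G, I, L.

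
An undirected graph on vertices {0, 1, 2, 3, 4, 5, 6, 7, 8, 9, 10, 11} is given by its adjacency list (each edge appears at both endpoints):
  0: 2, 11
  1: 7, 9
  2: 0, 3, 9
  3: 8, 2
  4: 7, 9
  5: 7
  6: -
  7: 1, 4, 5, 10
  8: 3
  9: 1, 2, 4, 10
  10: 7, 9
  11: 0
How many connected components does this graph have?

2

Component: {6}
Component: {0, 1, 2, 3, 4, 5, 7, 8, 9, 10, 11}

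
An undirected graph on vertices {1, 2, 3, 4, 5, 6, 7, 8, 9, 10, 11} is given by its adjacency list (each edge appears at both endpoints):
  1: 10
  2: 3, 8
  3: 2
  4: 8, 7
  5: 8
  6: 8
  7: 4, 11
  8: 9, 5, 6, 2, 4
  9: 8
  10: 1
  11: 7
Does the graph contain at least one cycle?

|V| = 11, |E| = 9, number of components = 2.
A forest on 11 vertices with 2 components has exactly 9 edges, which matches — so no cycle.

No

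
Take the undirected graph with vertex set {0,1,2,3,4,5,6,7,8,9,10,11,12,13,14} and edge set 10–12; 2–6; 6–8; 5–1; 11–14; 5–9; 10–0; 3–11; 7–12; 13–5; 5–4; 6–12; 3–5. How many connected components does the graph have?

Component: {0, 2, 6, 7, 8, 10, 12}
Component: {1, 3, 4, 5, 9, 11, 13, 14}

2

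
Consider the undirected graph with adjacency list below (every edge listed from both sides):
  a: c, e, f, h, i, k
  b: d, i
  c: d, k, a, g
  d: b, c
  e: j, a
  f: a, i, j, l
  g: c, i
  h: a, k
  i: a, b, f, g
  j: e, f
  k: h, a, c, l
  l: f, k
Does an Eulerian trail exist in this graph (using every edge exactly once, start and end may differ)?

Yes

Degrees: a:6, b:2, c:4, d:2, e:2, f:4, g:2, h:2, i:4, j:2, k:4, l:2
Odd-degree vertices: none (0 total).
The non-isolated vertices are connected and exactly 0 have odd degree, so an Eulerian trail exists.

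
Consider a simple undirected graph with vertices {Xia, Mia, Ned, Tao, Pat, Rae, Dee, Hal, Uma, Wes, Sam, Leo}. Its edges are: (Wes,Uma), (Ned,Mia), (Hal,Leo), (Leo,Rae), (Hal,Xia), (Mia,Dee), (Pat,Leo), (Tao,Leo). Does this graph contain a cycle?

No

|V| = 12, |E| = 8, number of components = 4.
Since 8 = 12 - 4, the graph is a forest and contains no cycle.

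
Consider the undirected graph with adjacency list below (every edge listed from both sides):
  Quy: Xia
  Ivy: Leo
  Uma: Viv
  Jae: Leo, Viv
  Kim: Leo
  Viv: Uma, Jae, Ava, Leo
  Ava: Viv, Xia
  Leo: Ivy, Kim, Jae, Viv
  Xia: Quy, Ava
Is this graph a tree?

No

The graph has 9 vertices and 9 edges.
Connected but with 9 > 8 edges, so it has a cycle and is not a tree.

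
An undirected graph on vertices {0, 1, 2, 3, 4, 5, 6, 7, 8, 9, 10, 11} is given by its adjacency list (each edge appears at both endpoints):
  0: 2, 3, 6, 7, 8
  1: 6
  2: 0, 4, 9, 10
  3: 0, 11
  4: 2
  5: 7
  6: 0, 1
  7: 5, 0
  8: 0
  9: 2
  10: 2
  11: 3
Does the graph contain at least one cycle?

|V| = 12, |E| = 11, number of components = 1.
Since 11 = 12 - 1, the graph is a forest and contains no cycle.

No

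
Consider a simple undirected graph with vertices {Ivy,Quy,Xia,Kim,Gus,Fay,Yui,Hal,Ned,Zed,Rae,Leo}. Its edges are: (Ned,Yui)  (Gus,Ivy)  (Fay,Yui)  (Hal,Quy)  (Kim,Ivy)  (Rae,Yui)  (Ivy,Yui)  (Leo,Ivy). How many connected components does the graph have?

4

Component: {Xia}
Component: {Zed}
Component: {Quy, Hal}
Component: {Ivy, Kim, Gus, Fay, Yui, Ned, Rae, Leo}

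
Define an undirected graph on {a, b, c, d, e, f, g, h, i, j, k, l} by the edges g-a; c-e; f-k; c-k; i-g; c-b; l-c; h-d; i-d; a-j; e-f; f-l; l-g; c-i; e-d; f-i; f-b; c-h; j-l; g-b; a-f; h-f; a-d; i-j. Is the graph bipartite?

Color {c, d, f, g, j} black and {a, b, e, h, i, k, l} white. No edge joins two same-colored vertices, so the graph is bipartite.

Yes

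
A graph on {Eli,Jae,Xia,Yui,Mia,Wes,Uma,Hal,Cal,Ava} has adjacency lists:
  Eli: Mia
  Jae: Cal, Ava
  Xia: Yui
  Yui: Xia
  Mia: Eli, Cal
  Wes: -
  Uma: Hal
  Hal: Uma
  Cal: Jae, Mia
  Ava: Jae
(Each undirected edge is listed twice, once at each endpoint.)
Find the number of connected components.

4

Component: {Wes}
Component: {Xia, Yui}
Component: {Uma, Hal}
Component: {Eli, Jae, Mia, Cal, Ava}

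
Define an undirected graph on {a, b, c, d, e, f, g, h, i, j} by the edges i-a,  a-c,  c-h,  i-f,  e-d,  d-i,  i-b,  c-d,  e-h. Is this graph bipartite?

A valid 2-coloring puts {c, e, g, i, j} on one side and {a, b, d, f, h} on the other; every edge crosses between the two sides.

Yes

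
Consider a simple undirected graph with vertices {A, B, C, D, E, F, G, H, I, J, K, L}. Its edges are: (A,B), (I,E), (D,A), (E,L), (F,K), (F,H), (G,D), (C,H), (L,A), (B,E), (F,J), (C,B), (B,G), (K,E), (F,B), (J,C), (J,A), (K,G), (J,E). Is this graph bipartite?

Partition the vertices as {B, D, H, I, J, K, L} vs {A, C, E, F, G}. Each listed edge has one endpoint in each part, so the graph is bipartite.

Yes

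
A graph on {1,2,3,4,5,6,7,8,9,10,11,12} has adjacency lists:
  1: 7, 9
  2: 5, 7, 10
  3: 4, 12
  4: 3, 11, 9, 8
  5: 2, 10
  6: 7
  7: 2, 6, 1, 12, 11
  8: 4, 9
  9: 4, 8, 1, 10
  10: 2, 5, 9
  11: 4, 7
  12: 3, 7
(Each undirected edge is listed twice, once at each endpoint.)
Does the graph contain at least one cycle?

Yes

|V| = 12, |E| = 16, number of components = 1.
One cycle is 1-7-11-4-8-9-1.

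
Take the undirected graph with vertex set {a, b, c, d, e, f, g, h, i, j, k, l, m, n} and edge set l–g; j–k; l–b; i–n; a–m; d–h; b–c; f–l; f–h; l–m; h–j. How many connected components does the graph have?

Component: {e}
Component: {i, n}
Component: {a, b, c, d, f, g, h, j, k, l, m}

3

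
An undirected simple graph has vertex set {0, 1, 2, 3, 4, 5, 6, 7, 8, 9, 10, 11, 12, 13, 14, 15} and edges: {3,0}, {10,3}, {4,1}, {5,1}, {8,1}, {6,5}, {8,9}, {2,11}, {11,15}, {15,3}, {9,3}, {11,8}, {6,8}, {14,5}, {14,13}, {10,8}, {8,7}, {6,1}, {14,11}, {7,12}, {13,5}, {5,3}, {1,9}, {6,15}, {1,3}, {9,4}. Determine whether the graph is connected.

A breadth-first search from 0 visits 0, 3, 5, 10, 15, 9, 1, 14, 6, 13, 8, 11, 4, 7, 2, 12 — all 16 vertices — so the graph is connected.

Yes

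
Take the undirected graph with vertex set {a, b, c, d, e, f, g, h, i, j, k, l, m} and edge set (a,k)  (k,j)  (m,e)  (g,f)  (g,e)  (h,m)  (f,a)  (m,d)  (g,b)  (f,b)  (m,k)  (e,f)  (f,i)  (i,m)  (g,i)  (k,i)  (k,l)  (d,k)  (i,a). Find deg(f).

Neighbors of f: a, b, e, g, i.

5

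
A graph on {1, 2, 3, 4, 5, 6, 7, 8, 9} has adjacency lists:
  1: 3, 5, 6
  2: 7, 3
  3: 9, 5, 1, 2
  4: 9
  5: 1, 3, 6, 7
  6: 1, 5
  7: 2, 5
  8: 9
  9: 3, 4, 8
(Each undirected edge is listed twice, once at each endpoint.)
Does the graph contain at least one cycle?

The graph has 9 vertices, 11 edges, and 1 connected component.
One cycle is 1-6-5-7-2-3-1.

Yes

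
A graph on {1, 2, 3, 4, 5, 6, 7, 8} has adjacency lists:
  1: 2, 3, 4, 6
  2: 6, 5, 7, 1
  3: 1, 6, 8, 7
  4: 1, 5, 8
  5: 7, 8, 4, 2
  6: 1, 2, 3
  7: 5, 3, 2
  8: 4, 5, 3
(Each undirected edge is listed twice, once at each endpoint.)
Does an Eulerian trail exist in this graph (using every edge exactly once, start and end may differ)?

No

Degrees: 1:4, 2:4, 3:4, 4:3, 5:4, 6:3, 7:3, 8:3
Odd-degree vertices: 4, 6, 7, 8 (4 total).
With 4 odd-degree vertices (more than two), no single trail can use every edge.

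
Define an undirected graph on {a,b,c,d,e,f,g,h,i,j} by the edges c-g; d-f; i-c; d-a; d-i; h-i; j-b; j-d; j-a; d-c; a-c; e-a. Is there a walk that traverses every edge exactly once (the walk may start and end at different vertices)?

Degrees: a:4, b:1, c:4, d:5, e:1, f:1, g:1, h:1, i:3, j:3
Odd-degree vertices: b, d, e, f, g, h, i, j (8 total).
With 8 odd-degree vertices (more than two), no single trail can use every edge.

No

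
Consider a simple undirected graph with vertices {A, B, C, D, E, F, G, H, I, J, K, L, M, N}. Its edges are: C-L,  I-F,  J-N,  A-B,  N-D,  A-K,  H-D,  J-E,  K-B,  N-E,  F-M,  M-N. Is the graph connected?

Component: {G}
Component: {C, L}
Component: {A, B, K}
Component: {D, E, F, H, I, J, M, N}
No edge joins these 4 groups, so the graph is disconnected.

No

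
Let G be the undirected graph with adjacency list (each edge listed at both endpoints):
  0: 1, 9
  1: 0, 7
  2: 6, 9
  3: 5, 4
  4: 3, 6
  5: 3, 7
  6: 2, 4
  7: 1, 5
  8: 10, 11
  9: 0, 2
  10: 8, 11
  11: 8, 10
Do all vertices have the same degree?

Yes

Degrees: 0:2, 1:2, 2:2, 3:2, 4:2, 5:2, 6:2, 7:2, 8:2, 9:2, 10:2, 11:2
Every vertex has degree 2, so the graph is 2-regular.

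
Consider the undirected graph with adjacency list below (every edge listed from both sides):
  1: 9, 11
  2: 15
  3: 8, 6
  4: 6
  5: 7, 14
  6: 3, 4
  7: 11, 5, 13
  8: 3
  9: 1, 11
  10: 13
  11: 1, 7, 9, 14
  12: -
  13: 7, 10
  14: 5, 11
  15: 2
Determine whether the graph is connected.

Component: {12}
Component: {2, 15}
Component: {3, 4, 6, 8}
Component: {1, 5, 7, 9, 10, 11, 13, 14}
There are 4 separate components, so the graph is not connected.

No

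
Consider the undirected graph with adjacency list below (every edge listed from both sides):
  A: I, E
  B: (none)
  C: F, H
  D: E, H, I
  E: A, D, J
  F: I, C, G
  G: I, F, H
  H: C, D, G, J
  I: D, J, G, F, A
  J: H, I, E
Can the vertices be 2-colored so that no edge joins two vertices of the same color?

The cycle G-F-I-G has length 3, which is odd, so the graph is not bipartite.

No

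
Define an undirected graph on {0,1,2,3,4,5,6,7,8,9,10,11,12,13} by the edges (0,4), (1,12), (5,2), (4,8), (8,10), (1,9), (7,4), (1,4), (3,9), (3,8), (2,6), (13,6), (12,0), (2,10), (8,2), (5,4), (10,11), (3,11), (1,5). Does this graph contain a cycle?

|V| = 14, |E| = 19, number of components = 1.
Since 19 > 14 - 1, a cycle must exist; for instance 8-2-10-8.

Yes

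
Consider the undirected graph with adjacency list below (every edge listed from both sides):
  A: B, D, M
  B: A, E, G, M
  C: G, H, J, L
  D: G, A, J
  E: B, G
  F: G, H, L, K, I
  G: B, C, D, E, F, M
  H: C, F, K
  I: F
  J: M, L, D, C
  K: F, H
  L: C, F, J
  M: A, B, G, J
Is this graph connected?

Yes

Starting from A and exploring outward reaches every vertex (A, B, D, M, E, G, J, F, C, L, I, K, H); the graph is connected.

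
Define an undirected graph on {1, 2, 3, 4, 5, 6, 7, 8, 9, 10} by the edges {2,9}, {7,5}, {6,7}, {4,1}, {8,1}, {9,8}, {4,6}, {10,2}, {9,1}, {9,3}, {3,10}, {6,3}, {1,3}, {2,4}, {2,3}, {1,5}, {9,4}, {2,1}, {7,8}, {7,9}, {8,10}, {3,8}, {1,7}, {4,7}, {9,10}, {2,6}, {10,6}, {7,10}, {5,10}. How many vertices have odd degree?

Degrees: 1:7, 2:6, 3:6, 4:5, 5:3, 6:5, 7:7, 8:5, 9:7, 10:7
Odd-degree vertices: 1, 4, 5, 6, 7, 8, 9, 10.

8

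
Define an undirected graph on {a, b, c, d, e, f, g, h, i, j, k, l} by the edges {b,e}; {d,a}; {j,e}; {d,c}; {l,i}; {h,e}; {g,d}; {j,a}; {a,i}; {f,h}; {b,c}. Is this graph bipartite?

Color {b, d, h, i, j, k} black and {a, c, e, f, g, l} white. No edge joins two same-colored vertices, so the graph is bipartite.

Yes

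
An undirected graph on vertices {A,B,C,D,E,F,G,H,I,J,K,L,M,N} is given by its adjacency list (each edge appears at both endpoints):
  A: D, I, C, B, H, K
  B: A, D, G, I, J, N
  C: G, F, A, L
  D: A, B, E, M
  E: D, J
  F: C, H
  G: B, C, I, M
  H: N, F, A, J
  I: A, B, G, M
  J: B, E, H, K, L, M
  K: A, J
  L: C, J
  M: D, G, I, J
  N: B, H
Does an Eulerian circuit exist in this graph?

Yes

Degrees: A:6, B:6, C:4, D:4, E:2, F:2, G:4, H:4, I:4, J:6, K:2, L:2, M:4, N:2
All degrees are even and the non-isolated vertices are connected — an Eulerian circuit exists.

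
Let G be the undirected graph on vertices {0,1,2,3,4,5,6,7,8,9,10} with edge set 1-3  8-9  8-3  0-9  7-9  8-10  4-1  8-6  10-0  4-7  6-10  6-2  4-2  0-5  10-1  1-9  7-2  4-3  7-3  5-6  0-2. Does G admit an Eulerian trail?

Degrees: 0:4, 1:4, 2:4, 3:4, 4:4, 5:2, 6:4, 7:4, 8:4, 9:4, 10:4
Odd-degree vertices: none (0 total).
The non-isolated vertices are connected and exactly 0 have odd degree, so an Eulerian trail exists.

Yes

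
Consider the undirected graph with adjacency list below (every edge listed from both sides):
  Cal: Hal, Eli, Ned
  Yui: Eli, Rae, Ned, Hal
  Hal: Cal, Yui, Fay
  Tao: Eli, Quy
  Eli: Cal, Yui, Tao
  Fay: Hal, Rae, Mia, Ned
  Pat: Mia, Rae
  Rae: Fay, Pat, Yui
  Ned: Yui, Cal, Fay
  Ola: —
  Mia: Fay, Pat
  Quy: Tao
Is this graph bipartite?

Yes

A valid 2-coloring puts {Hal, Eli, Rae, Ned, Ola, Mia, Quy} on one side and {Cal, Yui, Tao, Fay, Pat} on the other; every edge crosses between the two sides.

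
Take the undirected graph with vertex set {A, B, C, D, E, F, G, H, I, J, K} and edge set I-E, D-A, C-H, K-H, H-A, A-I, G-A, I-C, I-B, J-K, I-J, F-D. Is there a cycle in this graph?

The graph has 11 vertices, 12 edges, and 1 connected component.
Since 12 > 11 - 1, a cycle must exist; for instance I-C-H-K-J-I.

Yes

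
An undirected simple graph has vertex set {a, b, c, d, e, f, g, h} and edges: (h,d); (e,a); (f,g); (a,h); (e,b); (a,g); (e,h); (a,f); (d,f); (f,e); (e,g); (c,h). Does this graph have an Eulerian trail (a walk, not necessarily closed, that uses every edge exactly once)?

No

Degrees: a:4, b:1, c:1, d:2, e:5, f:4, g:3, h:4
Odd-degree vertices: b, c, e, g (4 total).
An Eulerian trail requires 0 or 2 odd-degree vertices; here there are 4.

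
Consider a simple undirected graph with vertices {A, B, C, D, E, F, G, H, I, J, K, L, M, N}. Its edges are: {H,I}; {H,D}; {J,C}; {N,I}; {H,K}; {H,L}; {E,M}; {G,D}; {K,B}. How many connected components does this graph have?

5

Component: {A}
Component: {F}
Component: {C, J}
Component: {E, M}
Component: {B, D, G, H, I, K, L, N}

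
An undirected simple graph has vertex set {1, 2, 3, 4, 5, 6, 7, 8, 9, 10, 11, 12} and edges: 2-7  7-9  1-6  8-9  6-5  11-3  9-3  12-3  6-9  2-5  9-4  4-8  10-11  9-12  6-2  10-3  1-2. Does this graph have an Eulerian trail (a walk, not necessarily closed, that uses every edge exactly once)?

Yes

Degrees: 1:2, 2:4, 3:4, 4:2, 5:2, 6:4, 7:2, 8:2, 9:6, 10:2, 11:2, 12:2
Odd-degree vertices: none (0 total).
With 0 odd-degree vertices and all edges in one connected piece, an Eulerian trail exists.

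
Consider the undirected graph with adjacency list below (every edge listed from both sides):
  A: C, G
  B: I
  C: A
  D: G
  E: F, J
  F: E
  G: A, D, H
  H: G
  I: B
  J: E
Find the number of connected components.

3

Component: {B, I}
Component: {E, F, J}
Component: {A, C, D, G, H}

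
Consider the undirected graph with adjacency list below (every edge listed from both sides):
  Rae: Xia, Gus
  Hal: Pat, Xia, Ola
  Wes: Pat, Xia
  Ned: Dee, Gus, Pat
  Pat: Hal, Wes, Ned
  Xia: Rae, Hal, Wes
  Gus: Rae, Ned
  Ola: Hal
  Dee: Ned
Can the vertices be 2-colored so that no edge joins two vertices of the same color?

A valid 2-coloring puts {Pat, Xia, Gus, Ola, Dee} on one side and {Rae, Hal, Wes, Ned} on the other; every edge crosses between the two sides.

Yes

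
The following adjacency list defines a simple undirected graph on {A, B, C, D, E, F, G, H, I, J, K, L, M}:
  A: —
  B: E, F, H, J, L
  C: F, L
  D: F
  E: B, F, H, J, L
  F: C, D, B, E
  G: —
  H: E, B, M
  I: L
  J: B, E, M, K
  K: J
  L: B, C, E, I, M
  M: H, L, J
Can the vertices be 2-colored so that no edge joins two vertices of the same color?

E-B-H-E is an odd cycle (length 3), and a bipartite graph can contain only even cycles.

No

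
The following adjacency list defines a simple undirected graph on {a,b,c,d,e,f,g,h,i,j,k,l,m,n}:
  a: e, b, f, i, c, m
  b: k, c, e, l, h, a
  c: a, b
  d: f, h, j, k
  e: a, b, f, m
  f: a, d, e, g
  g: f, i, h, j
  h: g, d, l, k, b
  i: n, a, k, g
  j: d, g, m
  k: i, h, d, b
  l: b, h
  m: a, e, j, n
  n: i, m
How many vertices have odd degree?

Degrees: a:6, b:6, c:2, d:4, e:4, f:4, g:4, h:5, i:4, j:3, k:4, l:2, m:4, n:2
Odd-degree vertices: h, j.

2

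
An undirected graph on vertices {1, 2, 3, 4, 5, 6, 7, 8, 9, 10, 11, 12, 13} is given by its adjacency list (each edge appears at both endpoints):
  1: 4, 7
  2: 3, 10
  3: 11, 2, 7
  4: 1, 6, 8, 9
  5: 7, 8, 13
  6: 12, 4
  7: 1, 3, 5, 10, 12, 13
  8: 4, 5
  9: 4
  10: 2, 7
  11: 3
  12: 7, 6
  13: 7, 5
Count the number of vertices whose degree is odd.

4

Degrees: 1:2, 2:2, 3:3, 4:4, 5:3, 6:2, 7:6, 8:2, 9:1, 10:2, 11:1, 12:2, 13:2
Odd-degree vertices: 3, 5, 9, 11.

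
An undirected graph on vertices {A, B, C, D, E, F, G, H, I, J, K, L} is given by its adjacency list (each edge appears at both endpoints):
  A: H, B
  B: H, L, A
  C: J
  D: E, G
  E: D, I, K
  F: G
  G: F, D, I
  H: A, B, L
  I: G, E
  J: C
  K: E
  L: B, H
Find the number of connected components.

3

Component: {C, J}
Component: {A, B, H, L}
Component: {D, E, F, G, I, K}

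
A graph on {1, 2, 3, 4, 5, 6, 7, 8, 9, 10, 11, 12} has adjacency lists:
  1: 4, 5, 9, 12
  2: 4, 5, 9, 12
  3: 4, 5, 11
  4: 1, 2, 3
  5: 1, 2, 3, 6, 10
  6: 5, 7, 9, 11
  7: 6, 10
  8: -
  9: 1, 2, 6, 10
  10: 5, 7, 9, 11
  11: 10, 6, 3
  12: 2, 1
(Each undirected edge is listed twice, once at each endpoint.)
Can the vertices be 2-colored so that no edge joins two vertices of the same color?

Yes

Partition the vertices as {4, 5, 7, 8, 9, 11, 12} vs {1, 2, 3, 6, 10}. Each listed edge has one endpoint in each part, so the graph is bipartite.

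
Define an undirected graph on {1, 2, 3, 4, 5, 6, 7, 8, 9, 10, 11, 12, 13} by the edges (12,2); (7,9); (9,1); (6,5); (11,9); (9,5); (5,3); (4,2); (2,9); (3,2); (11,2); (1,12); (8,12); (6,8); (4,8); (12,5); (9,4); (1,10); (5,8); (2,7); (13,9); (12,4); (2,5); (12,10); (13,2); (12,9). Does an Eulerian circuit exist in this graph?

No

Degrees: 1:3, 2:8, 3:2, 4:4, 5:6, 6:2, 7:2, 8:4, 9:8, 10:2, 11:2, 12:7, 13:2
Vertices with odd degree: 1, 12. An Eulerian circuit requires all degrees even.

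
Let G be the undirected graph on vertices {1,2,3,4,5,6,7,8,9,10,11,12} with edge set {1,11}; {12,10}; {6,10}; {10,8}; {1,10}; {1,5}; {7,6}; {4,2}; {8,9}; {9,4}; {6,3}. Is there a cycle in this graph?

The graph has 12 vertices, 11 edges, and 1 connected component.
Since 11 = 12 - 1, the graph is a forest and contains no cycle.

No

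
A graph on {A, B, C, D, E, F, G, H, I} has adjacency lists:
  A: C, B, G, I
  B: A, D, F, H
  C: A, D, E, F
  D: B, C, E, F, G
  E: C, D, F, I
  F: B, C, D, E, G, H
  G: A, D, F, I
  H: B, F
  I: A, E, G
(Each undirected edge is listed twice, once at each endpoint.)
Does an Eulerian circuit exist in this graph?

No

Degrees: A:4, B:4, C:4, D:5, E:4, F:6, G:4, H:2, I:3
D, I have odd degree; an Eulerian circuit needs every degree to be even, so none exists.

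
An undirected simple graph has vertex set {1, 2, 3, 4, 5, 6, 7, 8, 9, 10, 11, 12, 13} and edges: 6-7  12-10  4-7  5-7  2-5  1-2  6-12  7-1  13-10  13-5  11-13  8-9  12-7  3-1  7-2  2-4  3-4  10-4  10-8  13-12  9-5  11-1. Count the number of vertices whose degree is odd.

Degrees: 1:4, 2:4, 3:2, 4:4, 5:4, 6:2, 7:6, 8:2, 9:2, 10:4, 11:2, 12:4, 13:4
Odd-degree vertices: none.

0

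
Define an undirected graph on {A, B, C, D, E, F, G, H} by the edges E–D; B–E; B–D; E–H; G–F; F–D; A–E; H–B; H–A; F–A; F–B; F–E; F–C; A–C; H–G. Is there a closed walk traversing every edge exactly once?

Degrees: A:4, B:4, C:2, D:3, E:5, F:6, G:2, H:4
D, E have odd degree; an Eulerian circuit needs every degree to be even, so none exists.

No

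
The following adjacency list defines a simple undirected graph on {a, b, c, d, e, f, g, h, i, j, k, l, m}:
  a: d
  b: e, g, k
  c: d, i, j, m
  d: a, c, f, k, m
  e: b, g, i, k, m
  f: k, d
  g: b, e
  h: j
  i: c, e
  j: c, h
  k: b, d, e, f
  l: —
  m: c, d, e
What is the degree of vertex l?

l has no neighbors.

0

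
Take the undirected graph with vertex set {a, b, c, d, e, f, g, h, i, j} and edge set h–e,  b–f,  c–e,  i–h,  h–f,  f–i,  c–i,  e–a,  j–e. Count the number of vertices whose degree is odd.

6

Degrees: a:1, b:1, c:2, d:0, e:4, f:3, g:0, h:3, i:3, j:1
Odd-degree vertices: a, b, f, h, i, j.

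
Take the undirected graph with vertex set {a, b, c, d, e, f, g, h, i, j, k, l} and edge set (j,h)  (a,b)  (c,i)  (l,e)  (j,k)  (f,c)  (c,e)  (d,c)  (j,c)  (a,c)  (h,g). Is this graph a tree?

Yes

The graph has 12 vertices and 11 edges.
Connected and |E| = |V| - 1, which characterizes a tree.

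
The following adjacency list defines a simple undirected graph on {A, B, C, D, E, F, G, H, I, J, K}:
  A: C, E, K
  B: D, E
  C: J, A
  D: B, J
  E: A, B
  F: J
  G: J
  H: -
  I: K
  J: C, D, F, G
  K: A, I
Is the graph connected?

No

Component: {H}
Component: {A, B, C, D, E, F, G, I, J, K}
There are 2 separate components, so the graph is not connected.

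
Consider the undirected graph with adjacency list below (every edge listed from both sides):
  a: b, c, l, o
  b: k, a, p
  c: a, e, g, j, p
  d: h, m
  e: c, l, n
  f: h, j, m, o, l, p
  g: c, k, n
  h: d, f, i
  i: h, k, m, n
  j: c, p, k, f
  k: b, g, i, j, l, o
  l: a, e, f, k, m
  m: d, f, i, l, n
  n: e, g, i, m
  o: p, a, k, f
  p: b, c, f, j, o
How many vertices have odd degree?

8

Degrees: a:4, b:3, c:5, d:2, e:3, f:6, g:3, h:3, i:4, j:4, k:6, l:5, m:5, n:4, o:4, p:5
Odd-degree vertices: b, c, e, g, h, l, m, p.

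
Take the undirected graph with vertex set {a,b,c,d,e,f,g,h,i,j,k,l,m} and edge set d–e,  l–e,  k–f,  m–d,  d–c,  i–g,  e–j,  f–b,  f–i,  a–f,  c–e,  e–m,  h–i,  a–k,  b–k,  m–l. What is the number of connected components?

Component: {c, d, e, j, l, m}
Component: {a, b, f, g, h, i, k}

2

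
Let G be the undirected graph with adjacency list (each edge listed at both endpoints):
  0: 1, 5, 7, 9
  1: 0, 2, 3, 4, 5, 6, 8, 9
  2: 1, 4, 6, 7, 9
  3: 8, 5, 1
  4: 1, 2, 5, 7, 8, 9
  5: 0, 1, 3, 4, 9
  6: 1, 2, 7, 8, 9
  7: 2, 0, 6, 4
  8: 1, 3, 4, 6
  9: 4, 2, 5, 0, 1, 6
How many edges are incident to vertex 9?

Neighbors of 9: 0, 1, 2, 4, 5, 6.

6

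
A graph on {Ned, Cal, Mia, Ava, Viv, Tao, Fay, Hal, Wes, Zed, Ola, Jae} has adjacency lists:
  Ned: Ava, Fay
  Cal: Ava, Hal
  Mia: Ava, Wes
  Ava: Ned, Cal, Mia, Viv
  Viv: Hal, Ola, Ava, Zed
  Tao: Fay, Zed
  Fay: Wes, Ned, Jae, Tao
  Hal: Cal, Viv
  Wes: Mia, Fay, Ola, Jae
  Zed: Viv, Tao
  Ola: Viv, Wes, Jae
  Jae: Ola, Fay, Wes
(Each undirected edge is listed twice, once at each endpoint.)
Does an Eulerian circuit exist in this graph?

Degrees: Ned:2, Cal:2, Mia:2, Ava:4, Viv:4, Tao:2, Fay:4, Hal:2, Wes:4, Zed:2, Ola:3, Jae:3
Ola, Jae have odd degree; an Eulerian circuit needs every degree to be even, so none exists.

No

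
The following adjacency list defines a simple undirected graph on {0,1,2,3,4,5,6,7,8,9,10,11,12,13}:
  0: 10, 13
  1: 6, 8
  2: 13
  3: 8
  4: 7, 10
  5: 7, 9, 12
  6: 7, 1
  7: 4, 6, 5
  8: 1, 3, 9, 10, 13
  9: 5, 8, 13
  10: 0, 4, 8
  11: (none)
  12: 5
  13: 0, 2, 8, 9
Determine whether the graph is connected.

Component: {11}
Component: {0, 1, 2, 3, 4, 5, 6, 7, 8, 9, 10, 12, 13}
No edge joins these 2 groups, so the graph is disconnected.

No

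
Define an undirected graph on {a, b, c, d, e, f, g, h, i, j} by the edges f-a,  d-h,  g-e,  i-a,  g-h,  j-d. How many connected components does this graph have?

Component: {b}
Component: {c}
Component: {a, f, i}
Component: {d, e, g, h, j}

4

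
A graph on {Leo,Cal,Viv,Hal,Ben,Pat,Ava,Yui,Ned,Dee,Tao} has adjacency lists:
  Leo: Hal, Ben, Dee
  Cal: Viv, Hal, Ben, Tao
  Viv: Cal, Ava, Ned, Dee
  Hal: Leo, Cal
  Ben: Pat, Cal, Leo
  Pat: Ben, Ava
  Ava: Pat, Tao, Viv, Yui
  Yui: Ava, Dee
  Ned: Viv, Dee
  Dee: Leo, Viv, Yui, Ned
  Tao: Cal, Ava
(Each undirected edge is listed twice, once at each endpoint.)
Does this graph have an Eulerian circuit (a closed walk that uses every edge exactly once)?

Degrees: Leo:3, Cal:4, Viv:4, Hal:2, Ben:3, Pat:2, Ava:4, Yui:2, Ned:2, Dee:4, Tao:2
Vertices with odd degree: Leo, Ben. An Eulerian circuit requires all degrees even.

No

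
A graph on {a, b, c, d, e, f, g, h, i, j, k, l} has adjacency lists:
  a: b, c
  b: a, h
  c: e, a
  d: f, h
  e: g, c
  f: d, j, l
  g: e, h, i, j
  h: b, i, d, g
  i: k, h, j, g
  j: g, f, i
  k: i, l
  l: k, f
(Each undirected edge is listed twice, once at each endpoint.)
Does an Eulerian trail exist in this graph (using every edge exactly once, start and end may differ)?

Degrees: a:2, b:2, c:2, d:2, e:2, f:3, g:4, h:4, i:4, j:3, k:2, l:2
Odd-degree vertices: f, j (2 total).
The non-isolated vertices are connected and exactly 2 have odd degree, so an Eulerian trail exists (from f to j).

Yes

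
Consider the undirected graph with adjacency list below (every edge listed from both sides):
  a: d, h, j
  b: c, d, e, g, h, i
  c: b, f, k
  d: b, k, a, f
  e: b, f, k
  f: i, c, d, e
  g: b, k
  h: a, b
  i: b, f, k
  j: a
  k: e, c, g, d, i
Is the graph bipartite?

Partition the vertices as {c, d, e, g, h, i, j} vs {a, b, f, k}. Each listed edge has one endpoint in each part, so the graph is bipartite.

Yes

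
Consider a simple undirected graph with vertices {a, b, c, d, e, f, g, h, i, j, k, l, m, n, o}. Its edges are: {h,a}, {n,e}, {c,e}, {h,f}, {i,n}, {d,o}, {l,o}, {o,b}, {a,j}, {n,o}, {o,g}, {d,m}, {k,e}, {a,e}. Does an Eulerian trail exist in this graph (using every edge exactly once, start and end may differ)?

No

Degrees: a:3, b:1, c:1, d:2, e:4, f:1, g:1, h:2, i:1, j:1, k:1, l:1, m:1, n:3, o:5
Odd-degree vertices: a, b, c, f, g, i, j, k, l, m, n, o (12 total).
With 12 odd-degree vertices (more than two), no single trail can use every edge.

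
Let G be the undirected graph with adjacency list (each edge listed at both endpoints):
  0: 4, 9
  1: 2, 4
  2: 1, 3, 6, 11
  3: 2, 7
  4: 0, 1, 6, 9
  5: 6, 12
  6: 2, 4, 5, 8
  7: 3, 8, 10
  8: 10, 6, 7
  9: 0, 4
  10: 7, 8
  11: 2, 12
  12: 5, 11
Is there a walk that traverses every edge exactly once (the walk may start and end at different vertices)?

Yes

Degrees: 0:2, 1:2, 2:4, 3:2, 4:4, 5:2, 6:4, 7:3, 8:3, 9:2, 10:2, 11:2, 12:2
Odd-degree vertices: 7, 8 (2 total).
The non-isolated vertices are connected and exactly 2 have odd degree, so an Eulerian trail exists (from 7 to 8).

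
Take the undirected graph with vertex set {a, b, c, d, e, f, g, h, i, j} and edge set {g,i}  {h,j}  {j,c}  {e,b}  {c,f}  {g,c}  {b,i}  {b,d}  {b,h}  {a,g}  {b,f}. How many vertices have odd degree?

Degrees: a:1, b:5, c:3, d:1, e:1, f:2, g:3, h:2, i:2, j:2
Odd-degree vertices: a, b, c, d, e, g.

6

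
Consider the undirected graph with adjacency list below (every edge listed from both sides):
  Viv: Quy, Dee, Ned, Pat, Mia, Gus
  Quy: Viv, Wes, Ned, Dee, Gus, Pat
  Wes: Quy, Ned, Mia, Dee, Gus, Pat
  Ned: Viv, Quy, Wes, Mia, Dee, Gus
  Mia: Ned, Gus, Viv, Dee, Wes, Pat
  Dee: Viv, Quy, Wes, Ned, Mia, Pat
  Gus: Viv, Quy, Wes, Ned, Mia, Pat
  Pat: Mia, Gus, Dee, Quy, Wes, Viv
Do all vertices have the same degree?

Degrees: Viv:6, Quy:6, Wes:6, Ned:6, Mia:6, Dee:6, Gus:6, Pat:6
Every vertex has degree 6, so the graph is 6-regular.

Yes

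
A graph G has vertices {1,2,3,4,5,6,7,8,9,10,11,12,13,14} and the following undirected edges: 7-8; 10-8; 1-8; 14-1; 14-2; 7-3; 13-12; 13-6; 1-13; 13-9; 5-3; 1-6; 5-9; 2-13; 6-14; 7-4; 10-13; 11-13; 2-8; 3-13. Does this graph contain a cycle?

Yes

|V| = 14, |E| = 20, number of components = 1.
One cycle is 1-8-2-14-1.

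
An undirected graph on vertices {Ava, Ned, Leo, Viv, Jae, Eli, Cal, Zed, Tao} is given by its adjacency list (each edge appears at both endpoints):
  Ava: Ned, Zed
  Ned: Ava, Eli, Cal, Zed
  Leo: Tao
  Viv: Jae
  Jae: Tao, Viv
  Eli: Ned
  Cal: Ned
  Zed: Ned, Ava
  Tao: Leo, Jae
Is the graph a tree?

No

|V| = 9, |E| = 8.
It is not connected, so it is not a tree.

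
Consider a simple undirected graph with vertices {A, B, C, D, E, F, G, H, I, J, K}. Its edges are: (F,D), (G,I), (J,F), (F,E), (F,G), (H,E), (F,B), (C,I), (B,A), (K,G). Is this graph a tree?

Yes

The graph has 11 vertices and 10 edges.
It is connected with exactly 10 edges, hence acyclic — it is a tree.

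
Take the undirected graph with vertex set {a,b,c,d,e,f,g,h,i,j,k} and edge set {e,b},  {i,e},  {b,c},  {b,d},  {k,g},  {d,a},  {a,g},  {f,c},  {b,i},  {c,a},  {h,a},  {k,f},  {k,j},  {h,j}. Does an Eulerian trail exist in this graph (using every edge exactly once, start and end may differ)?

Degrees: a:4, b:4, c:3, d:2, e:2, f:2, g:2, h:2, i:2, j:2, k:3
Odd-degree vertices: c, k (2 total).
The non-isolated vertices are connected and exactly 2 have odd degree, so an Eulerian trail exists (from c to k).

Yes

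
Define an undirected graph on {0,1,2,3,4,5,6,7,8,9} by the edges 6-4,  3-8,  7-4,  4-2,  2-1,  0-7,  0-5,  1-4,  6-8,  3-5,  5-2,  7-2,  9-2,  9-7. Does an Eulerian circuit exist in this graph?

No

Degrees: 0:2, 1:2, 2:5, 3:2, 4:4, 5:3, 6:2, 7:4, 8:2, 9:2
2, 5 have odd degree; an Eulerian circuit needs every degree to be even, so none exists.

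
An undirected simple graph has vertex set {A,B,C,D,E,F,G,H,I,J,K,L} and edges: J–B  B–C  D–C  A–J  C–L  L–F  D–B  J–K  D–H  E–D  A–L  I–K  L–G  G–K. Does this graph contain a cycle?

Yes

The graph has 12 vertices, 14 edges, and 1 connected component.
Since 14 > 12 - 1, a cycle must exist; for instance A-L-C-D-B-J-A.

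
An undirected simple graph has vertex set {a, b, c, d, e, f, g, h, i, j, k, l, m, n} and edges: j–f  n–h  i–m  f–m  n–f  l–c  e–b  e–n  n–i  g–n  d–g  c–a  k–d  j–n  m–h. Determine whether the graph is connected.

No

Component: {a, c, l}
Component: {b, d, e, f, g, h, i, j, k, m, n}
There are 2 separate components, so the graph is not connected.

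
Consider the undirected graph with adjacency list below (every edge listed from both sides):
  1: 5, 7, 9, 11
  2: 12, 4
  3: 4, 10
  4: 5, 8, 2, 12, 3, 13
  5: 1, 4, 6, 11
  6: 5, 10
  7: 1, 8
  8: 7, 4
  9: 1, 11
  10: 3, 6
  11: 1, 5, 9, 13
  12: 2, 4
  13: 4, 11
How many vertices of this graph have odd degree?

Degrees: 1:4, 2:2, 3:2, 4:6, 5:4, 6:2, 7:2, 8:2, 9:2, 10:2, 11:4, 12:2, 13:2
Odd-degree vertices: none.

0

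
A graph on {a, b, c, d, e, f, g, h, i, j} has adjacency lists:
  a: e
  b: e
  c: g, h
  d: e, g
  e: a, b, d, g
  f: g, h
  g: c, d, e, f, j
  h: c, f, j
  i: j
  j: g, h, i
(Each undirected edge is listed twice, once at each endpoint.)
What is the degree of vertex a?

1

Neighbors of a: e.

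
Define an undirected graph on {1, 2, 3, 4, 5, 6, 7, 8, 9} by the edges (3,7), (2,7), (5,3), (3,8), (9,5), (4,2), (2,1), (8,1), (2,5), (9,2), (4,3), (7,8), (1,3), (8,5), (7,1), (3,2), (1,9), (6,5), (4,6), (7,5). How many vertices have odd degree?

4

Degrees: 1:5, 2:6, 3:6, 4:3, 5:6, 6:2, 7:5, 8:4, 9:3
Odd-degree vertices: 1, 4, 7, 9.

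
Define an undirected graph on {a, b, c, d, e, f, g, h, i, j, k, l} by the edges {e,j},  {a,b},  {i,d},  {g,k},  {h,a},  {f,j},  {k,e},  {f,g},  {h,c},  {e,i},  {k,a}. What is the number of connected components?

Component: {l}
Component: {a, b, c, d, e, f, g, h, i, j, k}

2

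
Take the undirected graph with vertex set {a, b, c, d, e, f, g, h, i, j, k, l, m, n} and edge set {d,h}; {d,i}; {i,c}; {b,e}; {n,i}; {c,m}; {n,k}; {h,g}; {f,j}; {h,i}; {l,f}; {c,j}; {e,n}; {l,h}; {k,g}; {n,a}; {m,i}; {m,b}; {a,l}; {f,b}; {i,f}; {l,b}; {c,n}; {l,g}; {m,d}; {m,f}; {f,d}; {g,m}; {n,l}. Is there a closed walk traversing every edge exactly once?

Yes

Degrees: a:2, b:4, c:4, d:4, e:2, f:6, g:4, h:4, i:6, j:2, k:2, l:6, m:6, n:6
All degrees are even and the non-isolated vertices are connected — an Eulerian circuit exists.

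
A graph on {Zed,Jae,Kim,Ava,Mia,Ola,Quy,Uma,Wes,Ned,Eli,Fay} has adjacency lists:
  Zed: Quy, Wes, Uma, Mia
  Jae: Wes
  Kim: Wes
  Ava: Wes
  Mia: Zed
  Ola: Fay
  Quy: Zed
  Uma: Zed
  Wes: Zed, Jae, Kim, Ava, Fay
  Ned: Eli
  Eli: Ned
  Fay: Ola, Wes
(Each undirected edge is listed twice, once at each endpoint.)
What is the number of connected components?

Component: {Ned, Eli}
Component: {Zed, Jae, Kim, Ava, Mia, Ola, Quy, Uma, Wes, Fay}

2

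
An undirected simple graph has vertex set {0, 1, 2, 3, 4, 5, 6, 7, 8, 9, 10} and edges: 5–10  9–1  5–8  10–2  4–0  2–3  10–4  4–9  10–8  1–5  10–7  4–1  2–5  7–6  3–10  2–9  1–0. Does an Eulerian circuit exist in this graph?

No

Degrees: 0:2, 1:4, 2:4, 3:2, 4:4, 5:4, 6:1, 7:2, 8:2, 9:3, 10:6
6, 9 have odd degree; an Eulerian circuit needs every degree to be even, so none exists.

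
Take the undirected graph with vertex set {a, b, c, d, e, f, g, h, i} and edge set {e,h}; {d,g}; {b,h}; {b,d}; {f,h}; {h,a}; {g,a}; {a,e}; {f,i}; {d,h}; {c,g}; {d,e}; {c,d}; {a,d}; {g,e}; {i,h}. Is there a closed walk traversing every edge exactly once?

Yes

Degrees: a:4, b:2, c:2, d:6, e:4, f:2, g:4, h:6, i:2
All degrees are even and the non-isolated vertices are connected — an Eulerian circuit exists.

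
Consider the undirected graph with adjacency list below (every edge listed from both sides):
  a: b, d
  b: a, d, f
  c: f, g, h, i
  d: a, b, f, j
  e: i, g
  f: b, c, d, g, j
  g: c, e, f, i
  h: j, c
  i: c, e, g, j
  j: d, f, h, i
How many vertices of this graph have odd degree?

Degrees: a:2, b:3, c:4, d:4, e:2, f:5, g:4, h:2, i:4, j:4
Odd-degree vertices: b, f.

2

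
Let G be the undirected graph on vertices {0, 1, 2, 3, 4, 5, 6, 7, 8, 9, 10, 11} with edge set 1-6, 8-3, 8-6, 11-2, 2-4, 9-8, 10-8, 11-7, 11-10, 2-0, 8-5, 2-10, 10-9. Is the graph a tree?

The graph has 12 vertices and 13 edges.
Connected but with 13 > 11 edges, so it has a cycle and is not a tree.

No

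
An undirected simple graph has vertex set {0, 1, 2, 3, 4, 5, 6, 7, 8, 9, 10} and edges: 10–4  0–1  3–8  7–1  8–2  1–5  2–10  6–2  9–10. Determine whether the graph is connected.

No

Component: {0, 1, 5, 7}
Component: {2, 3, 4, 6, 8, 9, 10}
There are 2 separate components, so the graph is not connected.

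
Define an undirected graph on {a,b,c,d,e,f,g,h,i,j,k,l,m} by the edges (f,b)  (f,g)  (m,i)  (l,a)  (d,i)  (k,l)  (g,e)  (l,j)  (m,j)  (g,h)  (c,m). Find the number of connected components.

Component: {b, e, f, g, h}
Component: {a, c, d, i, j, k, l, m}

2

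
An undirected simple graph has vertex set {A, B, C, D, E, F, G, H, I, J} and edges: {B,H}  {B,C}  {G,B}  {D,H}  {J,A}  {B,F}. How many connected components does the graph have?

Component: {E}
Component: {I}
Component: {A, J}
Component: {B, C, D, F, G, H}

4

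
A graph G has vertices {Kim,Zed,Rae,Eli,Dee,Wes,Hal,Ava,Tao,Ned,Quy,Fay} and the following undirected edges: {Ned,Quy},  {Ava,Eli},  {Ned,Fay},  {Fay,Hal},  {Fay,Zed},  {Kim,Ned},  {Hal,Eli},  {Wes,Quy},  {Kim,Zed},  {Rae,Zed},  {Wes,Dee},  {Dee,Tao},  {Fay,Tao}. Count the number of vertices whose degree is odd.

4

Degrees: Kim:2, Zed:3, Rae:1, Eli:2, Dee:2, Wes:2, Hal:2, Ava:1, Tao:2, Ned:3, Quy:2, Fay:4
Odd-degree vertices: Zed, Rae, Ava, Ned.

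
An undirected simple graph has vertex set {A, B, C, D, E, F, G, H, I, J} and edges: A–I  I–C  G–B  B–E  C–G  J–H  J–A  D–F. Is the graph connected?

No

Component: {D, F}
Component: {A, B, C, E, G, H, I, J}
No edge joins these 2 groups, so the graph is disconnected.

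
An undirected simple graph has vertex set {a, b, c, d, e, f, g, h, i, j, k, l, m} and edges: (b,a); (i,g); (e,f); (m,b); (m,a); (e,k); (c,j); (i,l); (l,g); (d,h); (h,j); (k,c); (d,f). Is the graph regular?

Degrees: a:2, b:2, c:2, d:2, e:2, f:2, g:2, h:2, i:2, j:2, k:2, l:2, m:2
All degrees equal 2; the graph is regular.

Yes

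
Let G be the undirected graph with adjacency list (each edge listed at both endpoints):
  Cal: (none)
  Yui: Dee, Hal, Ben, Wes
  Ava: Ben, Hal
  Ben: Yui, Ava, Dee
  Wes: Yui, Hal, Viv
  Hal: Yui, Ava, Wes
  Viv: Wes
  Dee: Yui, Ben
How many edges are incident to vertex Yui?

Neighbors of Yui: Ben, Wes, Hal, Dee.

4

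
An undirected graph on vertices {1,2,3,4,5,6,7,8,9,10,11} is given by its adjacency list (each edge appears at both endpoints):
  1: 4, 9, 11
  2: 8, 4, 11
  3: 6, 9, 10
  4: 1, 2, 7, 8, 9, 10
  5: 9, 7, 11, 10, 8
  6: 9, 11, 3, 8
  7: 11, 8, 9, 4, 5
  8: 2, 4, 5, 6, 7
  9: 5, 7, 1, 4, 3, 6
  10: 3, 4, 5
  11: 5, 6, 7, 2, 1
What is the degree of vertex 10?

3

Neighbors of 10: 3, 4, 5.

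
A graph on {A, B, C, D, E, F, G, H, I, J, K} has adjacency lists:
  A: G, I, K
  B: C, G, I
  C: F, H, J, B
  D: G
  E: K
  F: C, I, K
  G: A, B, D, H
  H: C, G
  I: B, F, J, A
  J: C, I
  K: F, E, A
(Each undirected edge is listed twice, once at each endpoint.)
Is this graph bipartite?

A valid 2-coloring puts {C, G, I, K} on one side and {A, B, D, E, F, H, J} on the other; every edge crosses between the two sides.

Yes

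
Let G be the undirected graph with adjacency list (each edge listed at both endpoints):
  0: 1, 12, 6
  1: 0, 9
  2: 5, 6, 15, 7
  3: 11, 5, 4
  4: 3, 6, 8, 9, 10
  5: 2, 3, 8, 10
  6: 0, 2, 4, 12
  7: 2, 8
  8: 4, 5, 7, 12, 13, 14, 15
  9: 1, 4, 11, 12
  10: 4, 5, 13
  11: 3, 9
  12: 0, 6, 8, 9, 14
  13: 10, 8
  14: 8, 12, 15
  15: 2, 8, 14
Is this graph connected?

Yes

A breadth-first search from 0 visits 0, 1, 6, 12, 9, 4, 2, 8, 14, 11, 10, 3, 7, 15, 5, 13 — all 16 vertices — so the graph is connected.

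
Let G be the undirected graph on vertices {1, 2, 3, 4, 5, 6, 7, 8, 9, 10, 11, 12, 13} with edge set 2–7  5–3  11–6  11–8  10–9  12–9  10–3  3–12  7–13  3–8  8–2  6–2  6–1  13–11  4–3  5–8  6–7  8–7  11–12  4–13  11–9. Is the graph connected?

A breadth-first search from 1 visits 1, 6, 2, 11, 7, 8, 9, 13, 12, 5, 3, 10, 4 — all 13 vertices — so the graph is connected.

Yes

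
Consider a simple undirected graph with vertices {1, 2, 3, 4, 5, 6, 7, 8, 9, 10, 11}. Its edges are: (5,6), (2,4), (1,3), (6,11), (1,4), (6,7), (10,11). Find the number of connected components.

Component: {8}
Component: {9}
Component: {1, 2, 3, 4}
Component: {5, 6, 7, 10, 11}

4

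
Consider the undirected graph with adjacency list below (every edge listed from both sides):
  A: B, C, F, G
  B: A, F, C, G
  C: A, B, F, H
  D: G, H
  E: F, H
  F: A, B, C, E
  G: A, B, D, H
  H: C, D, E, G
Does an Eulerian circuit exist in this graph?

Yes

Degrees: A:4, B:4, C:4, D:2, E:2, F:4, G:4, H:4
All degrees are even and the non-isolated vertices are connected — an Eulerian circuit exists.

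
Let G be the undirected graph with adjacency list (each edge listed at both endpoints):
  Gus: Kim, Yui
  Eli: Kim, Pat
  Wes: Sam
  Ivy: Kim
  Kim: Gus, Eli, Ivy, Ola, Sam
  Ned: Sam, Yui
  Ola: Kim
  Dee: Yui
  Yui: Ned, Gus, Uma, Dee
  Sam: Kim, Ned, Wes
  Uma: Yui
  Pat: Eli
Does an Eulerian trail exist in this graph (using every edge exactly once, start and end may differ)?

No

Degrees: Gus:2, Eli:2, Wes:1, Ivy:1, Kim:5, Ned:2, Ola:1, Dee:1, Yui:4, Sam:3, Uma:1, Pat:1
Odd-degree vertices: Wes, Ivy, Kim, Ola, Dee, Sam, Uma, Pat (8 total).
An Eulerian trail requires 0 or 2 odd-degree vertices; here there are 8.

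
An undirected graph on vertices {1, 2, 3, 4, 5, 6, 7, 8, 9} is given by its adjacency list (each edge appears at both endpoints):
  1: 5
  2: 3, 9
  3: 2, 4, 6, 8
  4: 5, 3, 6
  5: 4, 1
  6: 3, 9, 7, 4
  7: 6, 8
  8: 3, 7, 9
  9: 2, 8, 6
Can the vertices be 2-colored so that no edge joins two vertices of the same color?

No

The cycle 6-4-3-6 has length 3, which is odd, so the graph is not bipartite.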